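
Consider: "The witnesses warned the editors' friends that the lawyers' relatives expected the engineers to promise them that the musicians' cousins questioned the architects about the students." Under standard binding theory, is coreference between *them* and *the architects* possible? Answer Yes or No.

No

*the architects* is an R-expression; Principle C requires it to be free (not bound by any c-commanding expression).
— them: object of the clause headed by 'promise'; the pronoun c-commands the R-expression — coreference blocked (Principle C).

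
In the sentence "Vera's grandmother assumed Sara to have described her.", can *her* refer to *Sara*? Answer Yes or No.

*her* is a pronoun; Principle B requires it to be free in its binding domain — the clause headed by 'described'.
— Sara: subject of the clause headed by 'described'; c-commands the pronoun within its binding domain — blocked (Principle B).

No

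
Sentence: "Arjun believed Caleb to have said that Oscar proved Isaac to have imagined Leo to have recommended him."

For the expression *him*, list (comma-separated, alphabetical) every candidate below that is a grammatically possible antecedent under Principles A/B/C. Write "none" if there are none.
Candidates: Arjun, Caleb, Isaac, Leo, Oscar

*him* is a pronoun; Principle B requires it to be free in its binding domain — the clause headed by 'recommended'.
— Arjun: subject of the matrix clause; c-commands the pronoun but lies outside its binding domain — allowed.
— Caleb: subject of the clause headed by 'said'; c-commands the pronoun but lies outside its binding domain — allowed.
— Isaac: subject of the clause headed by 'imagined'; c-commands the pronoun but lies outside its binding domain — allowed.
— Leo: subject of the clause headed by 'recommended'; c-commands the pronoun within its binding domain — blocked (Principle B).
— Oscar: subject of the clause headed by 'proved'; c-commands the pronoun but lies outside its binding domain — allowed.

Arjun, Caleb, Isaac, Oscar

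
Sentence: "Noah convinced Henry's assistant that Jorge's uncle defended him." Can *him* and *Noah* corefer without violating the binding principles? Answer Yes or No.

*Noah* is an R-expression; Principle C requires it to be free (not bound by any c-commanding expression).
— him: object of the clause headed by 'defended'; the pronoun does not c-command the R-expression — coreference allowed.

Yes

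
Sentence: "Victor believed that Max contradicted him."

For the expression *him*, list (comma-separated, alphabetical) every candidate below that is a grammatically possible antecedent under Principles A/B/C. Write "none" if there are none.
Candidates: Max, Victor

Victor

*him* is a pronoun; Principle B requires it to be free in its binding domain — the clause headed by 'contradicted'.
— Max: subject of the clause headed by 'contradicted'; c-commands the pronoun within its binding domain — blocked (Principle B).
— Victor: subject of the matrix clause; c-commands the pronoun but lies outside its binding domain — allowed.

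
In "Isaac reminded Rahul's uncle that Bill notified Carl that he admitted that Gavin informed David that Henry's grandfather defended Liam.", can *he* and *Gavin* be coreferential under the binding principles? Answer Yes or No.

No

*Gavin* is an R-expression; Principle C requires it to be free (not bound by any c-commanding expression).
— he: subject of the clause headed by 'admitted'; the pronoun c-commands the R-expression — coreference blocked (Principle C).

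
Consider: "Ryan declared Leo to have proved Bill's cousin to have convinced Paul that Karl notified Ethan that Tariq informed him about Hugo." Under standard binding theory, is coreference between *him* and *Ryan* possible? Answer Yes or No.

*Ryan* is an R-expression; Principle C requires it to be free (not bound by any c-commanding expression).
— him: object of the clause headed by 'informed'; the pronoun does not c-command the R-expression — coreference allowed.

Yes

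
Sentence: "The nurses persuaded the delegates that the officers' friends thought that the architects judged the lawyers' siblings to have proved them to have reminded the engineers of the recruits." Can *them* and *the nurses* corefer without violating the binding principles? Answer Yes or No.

Yes

*the nurses* is an R-expression; Principle C requires it to be free (not bound by any c-commanding expression).
— them: subject of the clause headed by 'reminded'; the pronoun does not c-command the R-expression — coreference allowed.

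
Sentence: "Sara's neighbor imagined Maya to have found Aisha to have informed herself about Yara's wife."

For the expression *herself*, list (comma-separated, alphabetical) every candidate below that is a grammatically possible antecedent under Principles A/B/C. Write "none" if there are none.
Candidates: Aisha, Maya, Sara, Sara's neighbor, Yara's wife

Aisha

*herself* is a reflexive; Principle A requires it to be bound within its binding domain — the clause headed by 'informed'.
— Aisha: subject of the clause headed by 'informed'; c-commands the reflexive within its binding domain — allowed (Principle A).
— Maya: subject of the clause headed by 'found'; c-commands the reflexive but lies outside its binding domain — cannot bind it (Principle A).
— Sara: possessor inside the subject DP of the matrix clause; does not c-command the reflexive — cannot bind it (Principle A).
— Sara's neighbor: subject of the matrix clause; c-commands the reflexive but lies outside its binding domain — cannot bind it (Principle A).
— Yara's wife: second object of the clause headed by 'informed'; does not c-command the reflexive — cannot bind it (Principle A).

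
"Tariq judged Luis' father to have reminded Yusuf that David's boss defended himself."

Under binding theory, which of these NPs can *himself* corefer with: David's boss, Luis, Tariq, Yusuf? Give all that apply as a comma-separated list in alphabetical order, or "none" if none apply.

*himself* is a reflexive; Principle A requires it to be bound within its binding domain — the clause headed by 'defended'.
— David's boss: subject of the clause headed by 'defended'; c-commands the reflexive within its binding domain — allowed (Principle A).
— Luis: possessor inside the subject DP of the clause headed by 'reminded'; does not c-command the reflexive — cannot bind it (Principle A).
— Tariq: subject of the matrix clause; c-commands the reflexive but lies outside its binding domain — cannot bind it (Principle A).
— Yusuf: object of the clause headed by 'reminded'; c-commands the reflexive but lies outside its binding domain — cannot bind it (Principle A).

David's boss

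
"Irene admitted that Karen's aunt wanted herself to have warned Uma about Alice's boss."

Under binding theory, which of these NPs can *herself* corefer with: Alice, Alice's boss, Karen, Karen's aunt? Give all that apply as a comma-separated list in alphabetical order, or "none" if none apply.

*herself* is a reflexive; Principle A requires it to be bound within its binding domain — the clause headed by 'wanted'.
— Alice: possessor inside the second object DP of the clause headed by 'warned'; does not c-command the reflexive — cannot bind it (Principle A).
— Alice's boss: second object of the clause headed by 'warned'; does not c-command the reflexive — cannot bind it (Principle A).
— Karen: possessor inside the subject DP of the clause headed by 'wanted'; does not c-command the reflexive — cannot bind it (Principle A).
— Karen's aunt: subject of the clause headed by 'wanted'; c-commands the reflexive within its binding domain — allowed (Principle A).

Karen's aunt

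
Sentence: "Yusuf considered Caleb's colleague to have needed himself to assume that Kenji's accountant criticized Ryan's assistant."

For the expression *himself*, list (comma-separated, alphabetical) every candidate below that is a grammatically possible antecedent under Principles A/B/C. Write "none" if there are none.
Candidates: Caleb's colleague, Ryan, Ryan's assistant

Caleb's colleague

*himself* is a reflexive; Principle A requires it to be bound within its binding domain — the clause headed by 'needed'.
— Caleb's colleague: subject of the clause headed by 'needed'; c-commands the reflexive within its binding domain — allowed (Principle A).
— Ryan: possessor inside the object DP of the clause headed by 'criticized'; does not c-command the reflexive — cannot bind it (Principle A).
— Ryan's assistant: object of the clause headed by 'criticized'; does not c-command the reflexive — cannot bind it (Principle A).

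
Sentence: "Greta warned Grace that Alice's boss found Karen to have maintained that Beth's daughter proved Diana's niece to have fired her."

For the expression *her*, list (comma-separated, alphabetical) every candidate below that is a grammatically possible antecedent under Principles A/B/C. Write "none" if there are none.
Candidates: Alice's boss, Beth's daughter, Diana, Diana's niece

*her* is a pronoun; Principle B requires it to be free in its binding domain — the clause headed by 'fired'.
— Alice's boss: subject of the clause headed by 'found'; c-commands the pronoun but lies outside its binding domain — allowed.
— Beth's daughter: subject of the clause headed by 'proved'; c-commands the pronoun but lies outside its binding domain — allowed.
— Diana: possessor inside the subject DP of the clause headed by 'fired'; does not c-command the pronoun — Principle B does not apply; allowed.
— Diana's niece: subject of the clause headed by 'fired'; c-commands the pronoun within its binding domain — blocked (Principle B).

Alice's boss, Beth's daughter, Diana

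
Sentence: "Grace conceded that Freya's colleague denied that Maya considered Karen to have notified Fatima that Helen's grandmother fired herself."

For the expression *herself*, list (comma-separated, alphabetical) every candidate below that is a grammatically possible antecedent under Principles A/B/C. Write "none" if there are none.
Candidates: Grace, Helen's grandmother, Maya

*herself* is a reflexive; Principle A requires it to be bound within its binding domain — the clause headed by 'fired'.
— Grace: subject of the matrix clause; c-commands the reflexive but lies outside its binding domain — cannot bind it (Principle A).
— Helen's grandmother: subject of the clause headed by 'fired'; c-commands the reflexive within its binding domain — allowed (Principle A).
— Maya: subject of the clause headed by 'considered'; c-commands the reflexive but lies outside its binding domain — cannot bind it (Principle A).

Helen's grandmother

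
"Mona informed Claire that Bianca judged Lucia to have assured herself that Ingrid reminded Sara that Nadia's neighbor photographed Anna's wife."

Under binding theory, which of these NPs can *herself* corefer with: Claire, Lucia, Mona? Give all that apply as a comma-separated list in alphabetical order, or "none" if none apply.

Lucia

*herself* is a reflexive; Principle A requires it to be bound within its binding domain — the clause headed by 'assured'.
— Claire: object of the matrix clause; c-commands the reflexive but lies outside its binding domain — cannot bind it (Principle A).
— Lucia: subject of the clause headed by 'assured'; c-commands the reflexive within its binding domain — allowed (Principle A).
— Mona: subject of the matrix clause; c-commands the reflexive but lies outside its binding domain — cannot bind it (Principle A).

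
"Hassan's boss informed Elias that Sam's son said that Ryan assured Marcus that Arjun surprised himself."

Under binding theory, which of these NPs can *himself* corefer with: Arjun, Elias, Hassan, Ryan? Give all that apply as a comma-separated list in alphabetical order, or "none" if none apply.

*himself* is a reflexive; Principle A requires it to be bound within its binding domain — the clause headed by 'surprised'.
— Arjun: subject of the clause headed by 'surprised'; c-commands the reflexive within its binding domain — allowed (Principle A).
— Elias: object of the matrix clause; c-commands the reflexive but lies outside its binding domain — cannot bind it (Principle A).
— Hassan: possessor inside the subject DP of the matrix clause; does not c-command the reflexive — cannot bind it (Principle A).
— Ryan: subject of the clause headed by 'assured'; c-commands the reflexive but lies outside its binding domain — cannot bind it (Principle A).

Arjun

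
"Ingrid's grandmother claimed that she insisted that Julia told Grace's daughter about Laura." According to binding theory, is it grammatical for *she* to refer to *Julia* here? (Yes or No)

No

*Julia* is an R-expression; Principle C requires it to be free (not bound by any c-commanding expression).
— she: subject of the clause headed by 'insisted'; the pronoun c-commands the R-expression — coreference blocked (Principle C).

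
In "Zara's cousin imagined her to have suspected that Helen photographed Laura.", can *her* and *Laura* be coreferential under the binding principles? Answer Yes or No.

*Laura* is an R-expression; Principle C requires it to be free (not bound by any c-commanding expression).
— her: subject of the clause headed by 'suspected'; the pronoun c-commands the R-expression — coreference blocked (Principle C).

No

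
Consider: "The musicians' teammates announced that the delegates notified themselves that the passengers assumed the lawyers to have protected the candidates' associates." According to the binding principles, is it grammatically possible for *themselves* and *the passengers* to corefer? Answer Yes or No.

No

*themselves* is a reflexive; Principle A requires it to be bound within its binding domain — the clause headed by 'notified'.
— the passengers: subject of the clause headed by 'assumed'; does not c-command the reflexive — cannot bind it (Principle A).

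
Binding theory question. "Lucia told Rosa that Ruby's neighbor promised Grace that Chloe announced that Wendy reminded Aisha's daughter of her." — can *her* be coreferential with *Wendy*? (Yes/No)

*her* is a pronoun; Principle B requires it to be free in its binding domain — the clause headed by 'reminded'.
— Wendy: subject of the clause headed by 'reminded'; c-commands the pronoun within its binding domain — blocked (Principle B).

No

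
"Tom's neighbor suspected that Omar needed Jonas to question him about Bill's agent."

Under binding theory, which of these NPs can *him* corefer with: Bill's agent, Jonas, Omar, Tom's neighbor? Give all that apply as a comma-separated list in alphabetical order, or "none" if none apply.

*him* is a pronoun; Principle B requires it to be free in its binding domain — the clause headed by 'question'.
— Bill's agent: second object of the clause headed by 'question'; is c-commanded by the pronoun; coreference would bind this R-expression — blocked (Principle C).
— Jonas: subject of the clause headed by 'question'; c-commands the pronoun within its binding domain — blocked (Principle B).
— Omar: subject of the clause headed by 'needed'; c-commands the pronoun but lies outside its binding domain — allowed.
— Tom's neighbor: subject of the matrix clause; c-commands the pronoun but lies outside its binding domain — allowed.

Omar, Tom's neighbor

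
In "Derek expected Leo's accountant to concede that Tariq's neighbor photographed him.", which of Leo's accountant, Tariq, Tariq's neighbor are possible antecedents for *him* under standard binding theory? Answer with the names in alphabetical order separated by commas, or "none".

*him* is a pronoun; Principle B requires it to be free in its binding domain — the clause headed by 'photographed'.
— Leo's accountant: subject of the clause headed by 'concede'; c-commands the pronoun but lies outside its binding domain — allowed.
— Tariq: possessor inside the subject DP of the clause headed by 'photographed'; does not c-command the pronoun — Principle B does not apply; allowed.
— Tariq's neighbor: subject of the clause headed by 'photographed'; c-commands the pronoun within its binding domain — blocked (Principle B).

Leo's accountant, Tariq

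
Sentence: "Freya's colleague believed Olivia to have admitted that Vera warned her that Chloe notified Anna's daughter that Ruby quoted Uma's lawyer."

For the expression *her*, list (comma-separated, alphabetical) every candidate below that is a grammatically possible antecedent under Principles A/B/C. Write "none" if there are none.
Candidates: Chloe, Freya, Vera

Freya

*her* is a pronoun; Principle B requires it to be free in its binding domain — the clause headed by 'warned'.
— Chloe: subject of the clause headed by 'notified'; is c-commanded by the pronoun; coreference would bind this R-expression — blocked (Principle C).
— Freya: possessor inside the subject DP of the matrix clause; does not c-command the pronoun — Principle B does not apply; allowed.
— Vera: subject of the clause headed by 'warned'; c-commands the pronoun within its binding domain — blocked (Principle B).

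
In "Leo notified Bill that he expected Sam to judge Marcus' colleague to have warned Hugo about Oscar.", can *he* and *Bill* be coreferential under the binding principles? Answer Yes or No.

*Bill* is an R-expression; Principle C requires it to be free (not bound by any c-commanding expression).
— he: subject of the clause headed by 'expected'; the pronoun does not c-command the R-expression — coreference allowed.

Yes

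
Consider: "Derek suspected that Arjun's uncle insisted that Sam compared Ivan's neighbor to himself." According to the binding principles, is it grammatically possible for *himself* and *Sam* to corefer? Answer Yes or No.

*himself* is a reflexive; Principle A requires it to be bound within its binding domain — the clause headed by 'compared'.
— Sam: subject of the clause headed by 'compared'; c-commands the reflexive within its binding domain — allowed (Principle A).

Yes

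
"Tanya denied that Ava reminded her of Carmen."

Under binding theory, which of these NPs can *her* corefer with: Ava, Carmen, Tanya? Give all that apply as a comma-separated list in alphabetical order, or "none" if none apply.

*her* is a pronoun; Principle B requires it to be free in its binding domain — the clause headed by 'reminded'.
— Ava: subject of the clause headed by 'reminded'; c-commands the pronoun within its binding domain — blocked (Principle B).
— Carmen: second object of the clause headed by 'reminded'; is c-commanded by the pronoun; coreference would bind this R-expression — blocked (Principle C).
— Tanya: subject of the matrix clause; c-commands the pronoun but lies outside its binding domain — allowed.

Tanya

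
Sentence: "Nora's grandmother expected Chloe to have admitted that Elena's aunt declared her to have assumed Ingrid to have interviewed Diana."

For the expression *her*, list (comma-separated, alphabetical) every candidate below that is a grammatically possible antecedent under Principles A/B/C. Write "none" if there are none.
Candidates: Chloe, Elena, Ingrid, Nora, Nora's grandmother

*her* is a pronoun; Principle B requires it to be free in its binding domain — the clause headed by 'declared'.
— Chloe: subject of the clause headed by 'admitted'; c-commands the pronoun but lies outside its binding domain — allowed.
— Elena: possessor inside the subject DP of the clause headed by 'declared'; does not c-command the pronoun — Principle B does not apply; allowed.
— Ingrid: subject of the clause headed by 'interviewed'; is c-commanded by the pronoun; coreference would bind this R-expression — blocked (Principle C).
— Nora: possessor inside the subject DP of the matrix clause; does not c-command the pronoun — Principle B does not apply; allowed.
— Nora's grandmother: subject of the matrix clause; c-commands the pronoun but lies outside its binding domain — allowed.

Chloe, Elena, Nora, Nora's grandmother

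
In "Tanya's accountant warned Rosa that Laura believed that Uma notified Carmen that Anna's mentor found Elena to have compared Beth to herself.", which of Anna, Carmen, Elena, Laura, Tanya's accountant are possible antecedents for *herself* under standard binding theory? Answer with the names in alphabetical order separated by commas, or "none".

Elena

*herself* is a reflexive; Principle A requires it to be bound within its binding domain — the clause headed by 'compared'.
— Anna: possessor inside the subject DP of the clause headed by 'found'; does not c-command the reflexive — cannot bind it (Principle A).
— Carmen: object of the clause headed by 'notified'; c-commands the reflexive but lies outside its binding domain — cannot bind it (Principle A).
— Elena: subject of the clause headed by 'compared'; c-commands the reflexive within its binding domain — allowed (Principle A).
— Laura: subject of the clause headed by 'believed'; c-commands the reflexive but lies outside its binding domain — cannot bind it (Principle A).
— Tanya's accountant: subject of the matrix clause; c-commands the reflexive but lies outside its binding domain — cannot bind it (Principle A).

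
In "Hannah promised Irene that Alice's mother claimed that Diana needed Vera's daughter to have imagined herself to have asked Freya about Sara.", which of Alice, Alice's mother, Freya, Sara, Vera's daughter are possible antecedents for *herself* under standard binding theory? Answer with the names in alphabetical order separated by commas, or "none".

*herself* is a reflexive; Principle A requires it to be bound within its binding domain — the clause headed by 'imagined'.
— Alice: possessor inside the subject DP of the clause headed by 'claimed'; does not c-command the reflexive — cannot bind it (Principle A).
— Alice's mother: subject of the clause headed by 'claimed'; c-commands the reflexive but lies outside its binding domain — cannot bind it (Principle A).
— Freya: object of the clause headed by 'asked'; does not c-command the reflexive — cannot bind it (Principle A).
— Sara: second object of the clause headed by 'asked'; does not c-command the reflexive — cannot bind it (Principle A).
— Vera's daughter: subject of the clause headed by 'imagined'; c-commands the reflexive within its binding domain — allowed (Principle A).

Vera's daughter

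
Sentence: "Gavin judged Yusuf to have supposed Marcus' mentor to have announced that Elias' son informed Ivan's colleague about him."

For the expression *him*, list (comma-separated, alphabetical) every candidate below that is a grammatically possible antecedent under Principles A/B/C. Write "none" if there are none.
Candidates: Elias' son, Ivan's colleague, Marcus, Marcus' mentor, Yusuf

*him* is a pronoun; Principle B requires it to be free in its binding domain — the clause headed by 'informed'.
— Elias' son: subject of the clause headed by 'informed'; c-commands the pronoun within its binding domain — blocked (Principle B).
— Ivan's colleague: object of the clause headed by 'informed'; c-commands the pronoun within its binding domain — blocked (Principle B).
— Marcus: possessor inside the subject DP of the clause headed by 'announced'; does not c-command the pronoun — Principle B does not apply; allowed.
— Marcus' mentor: subject of the clause headed by 'announced'; c-commands the pronoun but lies outside its binding domain — allowed.
— Yusuf: subject of the clause headed by 'supposed'; c-commands the pronoun but lies outside its binding domain — allowed.

Marcus, Marcus' mentor, Yusuf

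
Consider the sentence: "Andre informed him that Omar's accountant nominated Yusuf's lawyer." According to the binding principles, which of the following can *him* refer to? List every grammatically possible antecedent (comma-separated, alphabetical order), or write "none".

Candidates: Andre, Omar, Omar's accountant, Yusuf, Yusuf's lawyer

*him* is a pronoun; Principle B requires it to be free in its binding domain — the matrix clause.
— Andre: subject of the matrix clause; c-commands the pronoun within its binding domain — blocked (Principle B).
— Omar: possessor inside the subject DP of the clause headed by 'nominated'; is c-commanded by the pronoun; coreference would bind this R-expression — blocked (Principle C).
— Omar's accountant: subject of the clause headed by 'nominated'; is c-commanded by the pronoun; coreference would bind this R-expression — blocked (Principle C).
— Yusuf: possessor inside the object DP of the clause headed by 'nominated'; is c-commanded by the pronoun; coreference would bind this R-expression — blocked (Principle C).
— Yusuf's lawyer: object of the clause headed by 'nominated'; is c-commanded by the pronoun; coreference would bind this R-expression — blocked (Principle C).

none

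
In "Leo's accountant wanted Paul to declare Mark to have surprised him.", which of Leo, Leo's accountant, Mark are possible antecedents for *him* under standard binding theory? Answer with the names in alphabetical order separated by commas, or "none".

Leo, Leo's accountant

*him* is a pronoun; Principle B requires it to be free in its binding domain — the clause headed by 'surprised'.
— Leo: possessor inside the subject DP of the matrix clause; does not c-command the pronoun — Principle B does not apply; allowed.
— Leo's accountant: subject of the matrix clause; c-commands the pronoun but lies outside its binding domain — allowed.
— Mark: subject of the clause headed by 'surprised'; c-commands the pronoun within its binding domain — blocked (Principle B).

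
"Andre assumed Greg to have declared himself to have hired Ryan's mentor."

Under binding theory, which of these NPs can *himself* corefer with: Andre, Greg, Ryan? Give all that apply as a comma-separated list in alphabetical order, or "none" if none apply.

Greg

*himself* is a reflexive; Principle A requires it to be bound within its binding domain — the clause headed by 'declared'.
— Andre: subject of the matrix clause; c-commands the reflexive but lies outside its binding domain — cannot bind it (Principle A).
— Greg: subject of the clause headed by 'declared'; c-commands the reflexive within its binding domain — allowed (Principle A).
— Ryan: possessor inside the object DP of the clause headed by 'hired'; does not c-command the reflexive — cannot bind it (Principle A).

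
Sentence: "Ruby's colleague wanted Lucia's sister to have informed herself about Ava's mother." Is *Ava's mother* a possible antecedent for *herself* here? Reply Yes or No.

No

*herself* is a reflexive; Principle A requires it to be bound within its binding domain — the clause headed by 'informed'.
— Ava's mother: second object of the clause headed by 'informed'; does not c-command the reflexive — cannot bind it (Principle A).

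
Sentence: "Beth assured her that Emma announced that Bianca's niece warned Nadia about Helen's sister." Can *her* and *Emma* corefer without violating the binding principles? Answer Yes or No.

No

*Emma* is an R-expression; Principle C requires it to be free (not bound by any c-commanding expression).
— her: object of the matrix clause; the pronoun c-commands the R-expression — coreference blocked (Principle C).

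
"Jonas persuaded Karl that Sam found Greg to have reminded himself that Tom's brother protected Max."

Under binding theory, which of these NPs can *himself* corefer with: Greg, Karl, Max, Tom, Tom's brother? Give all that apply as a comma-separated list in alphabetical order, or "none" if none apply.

*himself* is a reflexive; Principle A requires it to be bound within its binding domain — the clause headed by 'reminded'.
— Greg: subject of the clause headed by 'reminded'; c-commands the reflexive within its binding domain — allowed (Principle A).
— Karl: object of the matrix clause; c-commands the reflexive but lies outside its binding domain — cannot bind it (Principle A).
— Max: object of the clause headed by 'protected'; does not c-command the reflexive — cannot bind it (Principle A).
— Tom: possessor inside the subject DP of the clause headed by 'protected'; does not c-command the reflexive — cannot bind it (Principle A).
— Tom's brother: subject of the clause headed by 'protected'; does not c-command the reflexive — cannot bind it (Principle A).

Greg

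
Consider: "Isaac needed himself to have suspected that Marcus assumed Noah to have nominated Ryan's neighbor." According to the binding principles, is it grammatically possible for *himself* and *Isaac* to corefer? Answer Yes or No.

*himself* is a reflexive; Principle A requires it to be bound within its binding domain — the matrix clause.
— Isaac: subject of the matrix clause; c-commands the reflexive within its binding domain — allowed (Principle A).

Yes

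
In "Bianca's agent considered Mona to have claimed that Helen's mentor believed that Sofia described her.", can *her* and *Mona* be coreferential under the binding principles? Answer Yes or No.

*Mona* is an R-expression; Principle C requires it to be free (not bound by any c-commanding expression).
— her: object of the clause headed by 'described'; the pronoun does not c-command the R-expression — coreference allowed.

Yes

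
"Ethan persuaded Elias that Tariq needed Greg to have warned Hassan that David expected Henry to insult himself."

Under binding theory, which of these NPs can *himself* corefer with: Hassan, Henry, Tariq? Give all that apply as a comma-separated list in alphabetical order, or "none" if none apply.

*himself* is a reflexive; Principle A requires it to be bound within its binding domain — the clause headed by 'insult'.
— Hassan: object of the clause headed by 'warned'; c-commands the reflexive but lies outside its binding domain — cannot bind it (Principle A).
— Henry: subject of the clause headed by 'insult'; c-commands the reflexive within its binding domain — allowed (Principle A).
— Tariq: subject of the clause headed by 'needed'; c-commands the reflexive but lies outside its binding domain — cannot bind it (Principle A).

Henry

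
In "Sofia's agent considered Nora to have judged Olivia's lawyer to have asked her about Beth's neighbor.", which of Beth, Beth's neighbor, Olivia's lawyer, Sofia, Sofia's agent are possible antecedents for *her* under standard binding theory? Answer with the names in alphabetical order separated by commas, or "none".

*her* is a pronoun; Principle B requires it to be free in its binding domain — the clause headed by 'asked'.
— Beth: possessor inside the second object DP of the clause headed by 'asked'; is c-commanded by the pronoun; coreference would bind this R-expression — blocked (Principle C).
— Beth's neighbor: second object of the clause headed by 'asked'; is c-commanded by the pronoun; coreference would bind this R-expression — blocked (Principle C).
— Olivia's lawyer: subject of the clause headed by 'asked'; c-commands the pronoun within its binding domain — blocked (Principle B).
— Sofia: possessor inside the subject DP of the matrix clause; does not c-command the pronoun — Principle B does not apply; allowed.
— Sofia's agent: subject of the matrix clause; c-commands the pronoun but lies outside its binding domain — allowed.

Sofia, Sofia's agent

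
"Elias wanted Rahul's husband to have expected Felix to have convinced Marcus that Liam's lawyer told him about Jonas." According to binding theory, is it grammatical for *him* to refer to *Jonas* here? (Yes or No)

No

*Jonas* is an R-expression; Principle C requires it to be free (not bound by any c-commanding expression).
— him: object of the clause headed by 'told'; the pronoun c-commands the R-expression — coreference blocked (Principle C).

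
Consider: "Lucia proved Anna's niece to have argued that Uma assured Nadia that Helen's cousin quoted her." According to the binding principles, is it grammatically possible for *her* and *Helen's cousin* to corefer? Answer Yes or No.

No

*her* is a pronoun; Principle B requires it to be free in its binding domain — the clause headed by 'quoted'.
— Helen's cousin: subject of the clause headed by 'quoted'; c-commands the pronoun within its binding domain — blocked (Principle B).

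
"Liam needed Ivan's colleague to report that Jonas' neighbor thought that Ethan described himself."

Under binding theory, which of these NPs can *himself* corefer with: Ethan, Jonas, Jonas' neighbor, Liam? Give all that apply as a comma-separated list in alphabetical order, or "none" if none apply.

*himself* is a reflexive; Principle A requires it to be bound within its binding domain — the clause headed by 'described'.
— Ethan: subject of the clause headed by 'described'; c-commands the reflexive within its binding domain — allowed (Principle A).
— Jonas: possessor inside the subject DP of the clause headed by 'thought'; does not c-command the reflexive — cannot bind it (Principle A).
— Jonas' neighbor: subject of the clause headed by 'thought'; c-commands the reflexive but lies outside its binding domain — cannot bind it (Principle A).
— Liam: subject of the matrix clause; c-commands the reflexive but lies outside its binding domain — cannot bind it (Principle A).

Ethan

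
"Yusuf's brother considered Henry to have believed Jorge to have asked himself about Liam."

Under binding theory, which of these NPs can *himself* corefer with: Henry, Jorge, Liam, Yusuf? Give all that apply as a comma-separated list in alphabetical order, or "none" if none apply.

Jorge

*himself* is a reflexive; Principle A requires it to be bound within its binding domain — the clause headed by 'asked'.
— Henry: subject of the clause headed by 'believed'; c-commands the reflexive but lies outside its binding domain — cannot bind it (Principle A).
— Jorge: subject of the clause headed by 'asked'; c-commands the reflexive within its binding domain — allowed (Principle A).
— Liam: second object of the clause headed by 'asked'; does not c-command the reflexive — cannot bind it (Principle A).
— Yusuf: possessor inside the subject DP of the matrix clause; does not c-command the reflexive — cannot bind it (Principle A).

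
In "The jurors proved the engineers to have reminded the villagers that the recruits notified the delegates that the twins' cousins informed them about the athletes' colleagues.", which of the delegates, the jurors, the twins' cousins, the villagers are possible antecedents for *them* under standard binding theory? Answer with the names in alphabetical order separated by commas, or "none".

*them* is a pronoun; Principle B requires it to be free in its binding domain — the clause headed by 'informed'.
— the delegates: object of the clause headed by 'notified'; c-commands the pronoun but lies outside its binding domain — allowed.
— the jurors: subject of the matrix clause; c-commands the pronoun but lies outside its binding domain — allowed.
— the twins' cousins: subject of the clause headed by 'informed'; c-commands the pronoun within its binding domain — blocked (Principle B).
— the villagers: object of the clause headed by 'reminded'; c-commands the pronoun but lies outside its binding domain — allowed.

the delegates, the jurors, the villagers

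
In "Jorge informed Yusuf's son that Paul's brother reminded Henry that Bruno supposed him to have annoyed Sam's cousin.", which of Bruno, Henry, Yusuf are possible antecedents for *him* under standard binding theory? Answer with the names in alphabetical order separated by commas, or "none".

Henry, Yusuf

*him* is a pronoun; Principle B requires it to be free in its binding domain — the clause headed by 'supposed'.
— Bruno: subject of the clause headed by 'supposed'; c-commands the pronoun within its binding domain — blocked (Principle B).
— Henry: object of the clause headed by 'reminded'; c-commands the pronoun but lies outside its binding domain — allowed.
— Yusuf: possessor inside the object DP of the matrix clause; does not c-command the pronoun — Principle B does not apply; allowed.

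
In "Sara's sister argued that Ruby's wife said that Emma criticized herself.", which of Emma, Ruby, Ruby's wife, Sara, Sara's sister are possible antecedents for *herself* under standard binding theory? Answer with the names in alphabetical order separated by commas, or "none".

*herself* is a reflexive; Principle A requires it to be bound within its binding domain — the clause headed by 'criticized'.
— Emma: subject of the clause headed by 'criticized'; c-commands the reflexive within its binding domain — allowed (Principle A).
— Ruby: possessor inside the subject DP of the clause headed by 'said'; does not c-command the reflexive — cannot bind it (Principle A).
— Ruby's wife: subject of the clause headed by 'said'; c-commands the reflexive but lies outside its binding domain — cannot bind it (Principle A).
— Sara: possessor inside the subject DP of the matrix clause; does not c-command the reflexive — cannot bind it (Principle A).
— Sara's sister: subject of the matrix clause; c-commands the reflexive but lies outside its binding domain — cannot bind it (Principle A).

Emma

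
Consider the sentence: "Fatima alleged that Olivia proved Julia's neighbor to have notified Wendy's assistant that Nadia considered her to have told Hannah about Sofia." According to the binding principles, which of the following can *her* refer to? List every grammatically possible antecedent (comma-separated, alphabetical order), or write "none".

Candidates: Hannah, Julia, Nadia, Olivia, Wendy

*her* is a pronoun; Principle B requires it to be free in its binding domain — the clause headed by 'considered'.
— Hannah: object of the clause headed by 'told'; is c-commanded by the pronoun; coreference would bind this R-expression — blocked (Principle C).
— Julia: possessor inside the subject DP of the clause headed by 'notified'; does not c-command the pronoun — Principle B does not apply; allowed.
— Nadia: subject of the clause headed by 'considered'; c-commands the pronoun within its binding domain — blocked (Principle B).
— Olivia: subject of the clause headed by 'proved'; c-commands the pronoun but lies outside its binding domain — allowed.
— Wendy: possessor inside the object DP of the clause headed by 'notified'; does not c-command the pronoun — Principle B does not apply; allowed.

Julia, Olivia, Wendy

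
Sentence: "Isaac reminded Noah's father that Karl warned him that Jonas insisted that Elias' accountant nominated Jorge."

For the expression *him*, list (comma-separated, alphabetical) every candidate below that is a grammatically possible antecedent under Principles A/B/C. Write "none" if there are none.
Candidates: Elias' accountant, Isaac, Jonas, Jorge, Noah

*him* is a pronoun; Principle B requires it to be free in its binding domain — the clause headed by 'warned'.
— Elias' accountant: subject of the clause headed by 'nominated'; is c-commanded by the pronoun; coreference would bind this R-expression — blocked (Principle C).
— Isaac: subject of the matrix clause; c-commands the pronoun but lies outside its binding domain — allowed.
— Jonas: subject of the clause headed by 'insisted'; is c-commanded by the pronoun; coreference would bind this R-expression — blocked (Principle C).
— Jorge: object of the clause headed by 'nominated'; is c-commanded by the pronoun; coreference would bind this R-expression — blocked (Principle C).
— Noah: possessor inside the object DP of the matrix clause; does not c-command the pronoun — Principle B does not apply; allowed.

Isaac, Noah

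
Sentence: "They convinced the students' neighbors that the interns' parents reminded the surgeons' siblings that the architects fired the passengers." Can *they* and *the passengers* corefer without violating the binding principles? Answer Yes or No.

No

*the passengers* is an R-expression; Principle C requires it to be free (not bound by any c-commanding expression).
— they: subject of the matrix clause; the pronoun c-commands the R-expression — coreference blocked (Principle C).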